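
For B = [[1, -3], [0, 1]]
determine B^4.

B = I + N where N = [[0, -3], [0, 0]] is strictly upper-triangular, so N^2 = 0.
(I + N)^4 = I + 4·N = [[1, -12], [0, 1]].

[[1, -12], [0, 1]]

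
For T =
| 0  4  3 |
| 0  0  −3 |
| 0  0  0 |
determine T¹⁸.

T is strictly triangular, hence nilpotent: T³ = 0, so T¹⁸ = 0.

[[0, 0, 0], [0, 0, 0], [0, 0, 0]]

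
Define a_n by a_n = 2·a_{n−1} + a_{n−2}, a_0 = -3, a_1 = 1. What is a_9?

-239

With companion matrix A = [[2, 1], [1, 0]], [a_n, a_{n−1}]ᵀ = A·[a_{n−1}, a_{n−2}]ᵀ, so [a_9, a_8]ᵀ = A^8·[a_1, a_0]ᵀ.
A^8 = [[985, 408], [408, 169]], giving [a_9, a_8]ᵀ = [[-239], [-99]].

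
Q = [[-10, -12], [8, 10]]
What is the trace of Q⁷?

tr Q = 0 and det Q = -4, so the characteristic polynomial is λ² − (0)λ + (-4) with roots -2 and 2.
Eigenvectors give P = [[-3, -1], [2, 1]] with P⁻¹ = [[-1, -1], [2, 3]], and Q = P·diag(-2, 2)·P⁻¹.
Then Q⁷ = P·diag(-128, 128)·P⁻¹ = [[384, -128], [-256, 128]] · [[-1, -1], [2, 3]] = [[-640, -768], [512, 640]].

0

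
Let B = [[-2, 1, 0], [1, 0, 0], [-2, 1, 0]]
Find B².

[[5, -2, 0], [-2, 1, 0], [5, -2, 0]]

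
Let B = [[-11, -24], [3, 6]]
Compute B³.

tr B = -5 and det B = 6, so the characteristic polynomial is λ² − (-5)λ + (6) with roots -2 and -3.
Eigenvectors give P = [[-8, -3], [3, 1]] with P⁻¹ = [[1, 3], [-3, -8]], and B = P·diag(-2, -3)·P⁻¹.
Then B³ = P·diag(-8, -27)·P⁻¹ = [[64, 81], [-24, -27]] · [[1, 3], [-3, -8]] = [[-179, -456], [57, 144]].

[[-179, -456], [57, 144]]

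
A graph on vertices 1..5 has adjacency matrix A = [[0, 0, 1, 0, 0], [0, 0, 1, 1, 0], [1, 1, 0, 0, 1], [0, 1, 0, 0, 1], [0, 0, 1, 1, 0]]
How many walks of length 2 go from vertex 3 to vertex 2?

The number of length-2 walks from vertex 3 to vertex 2 is entry (3,2) of A^2, where A is the adjacency matrix.
A^2 = [[1, 1, 0, 0, 1], [1, 2, 0, 0, 2], [0, 0, 3, 2, 0], [0, 0, 2, 2, 0], [1, 2, 0, 0, 2]]

0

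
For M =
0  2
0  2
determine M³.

M² = [[0, 4], [0, 4]]
M³ = [[0, 8], [0, 8]]

[[0, 8], [0, 8]]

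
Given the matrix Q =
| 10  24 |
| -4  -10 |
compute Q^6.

[[64, 0], [0, 64]]

tr Q = 0 and det Q = -4, so the characteristic polynomial is λ² − (0)λ + (-4) with roots -2 and 2.
Eigenvectors give P = [[2, 3], [-1, -1]] with P⁻¹ = [[-1, -3], [1, 2]], and Q = P·diag(-2, 2)·P⁻¹.
Then Q^6 = P·diag(64, 64)·P⁻¹ = [[128, 192], [-64, -64]] · [[-1, -3], [1, 2]] = [[64, 0], [0, 64]].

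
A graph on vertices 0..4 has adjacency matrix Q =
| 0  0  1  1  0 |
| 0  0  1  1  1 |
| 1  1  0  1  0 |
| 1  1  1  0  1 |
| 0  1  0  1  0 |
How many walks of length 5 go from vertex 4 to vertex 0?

The number of length-5 walks from vertex 4 to vertex 0 is entry (4,0) of Q^5, where Q is the adjacency matrix.
Q^2 = [[2, 2, 1, 1, 1], [2, 3, 1, 2, 1], [1, 1, 3, 2, 2], [1, 2, 2, 4, 1], [1, 1, 2, 1, 2]]
Q^3 = [[2, 3, 5, 6, 3], [3, 4, 7, 7, 5], [5, 7, 4, 7, 3], [6, 7, 7, 6, 6], [3, 5, 3, 6, 2]]
Q^4 = [[11, 14, 11, 13, 9], [14, 19, 14, 19, 11], [11, 14, 19, 19, 14], [13, 19, 19, 26, 13], [9, 11, 14, 13, 11]]
Q^5 = [[24, 33, 38, 45, 27], [33, 44, 52, 58, 38], [38, 52, 44, 58, 33], [45, 58, 58, 64, 45], [27, 38, 33, 45, 24]]

27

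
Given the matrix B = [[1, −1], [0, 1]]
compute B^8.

[[1, −8], [0, 1]]

B = I + N where N = [[0, −1], [0, 0]] is strictly upper-triangular, so N^2 = 0.
(I + N)^8 = I + 8·N = [[1, −8], [0, 1]].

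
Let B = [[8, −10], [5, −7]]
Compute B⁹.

tr B = 1 and det B = −6, so the characteristic polynomial is λ² − (1)λ + (−6) with roots −2 and 3.
Eigenvectors give P = [[1, −2], [1, −1]] with P⁻¹ = [[−1, 2], [−1, 1]], and B = P·diag(−2, 3)·P⁻¹.
Then B⁹ = P·diag(−512, 19683)·P⁻¹ = [[−512, −39366], [−512, −19683]] · [[−1, 2], [−1, 1]] = [[39878, −40390], [20195, −20707]].

[[39878, −40390], [20195, −20707]]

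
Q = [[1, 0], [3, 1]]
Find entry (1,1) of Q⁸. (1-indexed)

Q = I + N where N = [[0, 0], [3, 0]] is strictly lower-triangular, so N² = 0.
(I + N)⁸ = I + 8·N = [[1, 0], [24, 1]].

1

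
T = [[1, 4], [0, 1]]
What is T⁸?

T = I + N where N = [[0, 4], [0, 0]] is strictly upper-triangular, so N² = 0.
(I + N)⁸ = I + 8·N = [[1, 32], [0, 1]].

[[1, 32], [0, 1]]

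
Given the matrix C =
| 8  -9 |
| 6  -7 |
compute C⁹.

[[1538, -1539], [1026, -1027]]

tr C = 1 and det C = -2, so the characteristic polynomial is λ² − (1)λ + (-2) with roots -1 and 2.
Eigenvectors give P = [[1, 3], [1, 2]] with P⁻¹ = [[-2, 3], [1, -1]], and C = P·diag(-1, 2)·P⁻¹.
Then C⁹ = P·diag(-1, 512)·P⁻¹ = [[-1, 1536], [-1, 1024]] · [[-2, 3], [1, -1]] = [[1538, -1539], [1026, -1027]].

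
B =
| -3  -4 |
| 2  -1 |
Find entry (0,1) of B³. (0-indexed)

-20

B² = [[1, 16], [-8, -7]]
B³ = [[29, -20], [10, 39]]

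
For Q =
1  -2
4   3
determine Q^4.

[[-79, 48], [-96, -127]]

Q^2 = [[-7, -8], [16, 1]]
Q^3 = [[-39, -10], [20, -29]]
Q^4 = [[-79, 48], [-96, -127]]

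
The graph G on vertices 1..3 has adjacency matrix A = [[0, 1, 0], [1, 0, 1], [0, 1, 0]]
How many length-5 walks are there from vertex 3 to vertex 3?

0

The number of length-5 walks from vertex 3 to vertex 3 is entry (3,3) of A⁵, where A is the adjacency matrix.
A² = [[1, 0, 1], [0, 2, 0], [1, 0, 1]]
A³ = [[0, 2, 0], [2, 0, 2], [0, 2, 0]]
A⁴ = [[2, 0, 2], [0, 4, 0], [2, 0, 2]]
A⁵ = [[0, 4, 0], [4, 0, 4], [0, 4, 0]]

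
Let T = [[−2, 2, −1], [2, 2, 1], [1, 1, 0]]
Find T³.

[[−12, 16, −8], [16, 20, 8], [8, 8, 4]]

T² = [[7, −1, 4], [1, 9, 0], [0, 4, 0]]
T³ = [[−12, 16, −8], [16, 20, 8], [8, 8, 4]]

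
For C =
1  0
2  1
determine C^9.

C = I + N where N = [[0, 0], [2, 0]] is strictly lower-triangular, so N^2 = 0.
(I + N)^9 = I + 9·N = [[1, 0], [18, 1]].

[[1, 0], [18, 1]]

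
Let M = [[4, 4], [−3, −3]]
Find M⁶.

M² = M (a projection; rank 1, trace 1), so M⁶ = M.

[[4, 4], [−3, −3]]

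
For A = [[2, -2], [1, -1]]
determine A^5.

[[2, -2], [1, -1]]

A² = A (a projection; rank 1, trace 1), so A^5 = A.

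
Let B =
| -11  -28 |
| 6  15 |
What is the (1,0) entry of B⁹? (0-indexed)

tr B = 4 and det B = 3, so the characteristic polynomial is λ² − (4)λ + (3) with roots 1 and 3.
Eigenvectors give P = [[7, -2], [-3, 1]] with P⁻¹ = [[1, 2], [3, 7]], and B = P·diag(1, 3)·P⁻¹.
Then B⁹ = P·diag(1, 19683)·P⁻¹ = [[7, -39366], [-3, 19683]] · [[1, 2], [3, 7]] = [[-118091, -275548], [59046, 137775]].

59046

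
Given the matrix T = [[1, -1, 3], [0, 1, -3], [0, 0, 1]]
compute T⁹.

[[1, -9, 135], [0, 1, -27], [0, 0, 1]]

T = I + N where N = [[0, -1, 3], [0, 0, -3], [0, 0, 0]] is strictly upper-triangular, so N³ = 0.
(I + N)⁹ = I + 9·N + 36·N² = [[1, -9, 135], [0, 1, -27], [0, 0, 1]].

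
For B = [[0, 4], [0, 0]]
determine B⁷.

B is strictly triangular, hence nilpotent: B² = 0, so B⁷ = 0.

[[0, 0], [0, 0]]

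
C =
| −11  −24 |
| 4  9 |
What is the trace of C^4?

82

tr C = −2 and det C = −3, so the characteristic polynomial is λ² − (−2)λ + (−3) with roots −3 and 1.
Eigenvectors give P = [[−3, −2], [1, 1]] with P⁻¹ = [[−1, −2], [1, 3]], and C = P·diag(−3, 1)·P⁻¹.
Then C^4 = P·diag(81, 1)·P⁻¹ = [[−243, −2], [81, 1]] · [[−1, −2], [1, 3]] = [[241, 480], [−80, −159]].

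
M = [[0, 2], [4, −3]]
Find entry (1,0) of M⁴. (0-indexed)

M² = [[8, −6], [−12, 17]]
M³ = [[−24, 34], [68, −75]]
M⁴ = [[136, −150], [−300, 361]]

−300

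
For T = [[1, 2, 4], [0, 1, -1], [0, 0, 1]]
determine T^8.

[[1, 16, -24], [0, 1, -8], [0, 0, 1]]

T = I + N where N = [[0, 2, 4], [0, 0, -1], [0, 0, 0]] is strictly upper-triangular, so N^3 = 0.
(I + N)^8 = I + 8·N + 28·N^2 = [[1, 16, -24], [0, 1, -8], [0, 0, 1]].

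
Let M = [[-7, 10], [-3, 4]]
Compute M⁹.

tr M = -3 and det M = 2, so the characteristic polynomial is λ² − (-3)λ + (2) with roots -1 and -2.
Eigenvectors give P = [[-5, 2], [-3, 1]] with P⁻¹ = [[1, -2], [3, -5]], and M = P·diag(-1, -2)·P⁻¹.
Then M⁹ = P·diag(-1, -512)·P⁻¹ = [[5, -1024], [3, -512]] · [[1, -2], [3, -5]] = [[-3067, 5110], [-1533, 2554]].

[[-3067, 5110], [-1533, 2554]]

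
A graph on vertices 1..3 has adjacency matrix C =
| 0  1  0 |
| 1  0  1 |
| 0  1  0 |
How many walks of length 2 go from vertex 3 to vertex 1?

The number of length-2 walks from vertex 3 to vertex 1 is entry (3,1) of C², where C is the adjacency matrix.
C² = [[1, 0, 1], [0, 2, 0], [1, 0, 1]]

1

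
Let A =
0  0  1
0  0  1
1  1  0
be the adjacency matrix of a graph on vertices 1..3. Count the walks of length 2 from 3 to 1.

0

The number of length-2 walks from vertex 3 to vertex 1 is entry (3,1) of A², where A is the adjacency matrix.
A² = [[1, 1, 0], [1, 1, 0], [0, 0, 2]]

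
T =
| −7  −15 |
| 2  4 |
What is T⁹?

tr T = −3 and det T = 2, so the characteristic polynomial is λ² − (−3)λ + (2) with roots −1 and −2.
Eigenvectors give P = [[−5, −3], [2, 1]] with P⁻¹ = [[1, 3], [−2, −5]], and T = P·diag(−1, −2)·P⁻¹.
Then T⁹ = P·diag(−1, −512)·P⁻¹ = [[5, 1536], [−2, −512]] · [[1, 3], [−2, −5]] = [[−3067, −7665], [1022, 2554]].

[[−3067, −7665], [1022, 2554]]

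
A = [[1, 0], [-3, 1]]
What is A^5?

[[1, 0], [-15, 1]]

A = I + N where N = [[0, 0], [-3, 0]] is strictly lower-triangular, so N^2 = 0.
(I + N)^5 = I + 5·N = [[1, 0], [-15, 1]].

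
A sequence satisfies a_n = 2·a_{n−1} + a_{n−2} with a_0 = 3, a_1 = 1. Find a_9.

2209

With companion matrix T = [[2, 1], [1, 0]], [a_n, a_{n−1}]ᵀ = T·[a_{n−1}, a_{n−2}]ᵀ, so [a_9, a_8]ᵀ = T⁸·[a_1, a_0]ᵀ.
T⁸ = [[985, 408], [408, 169]], giving [a_9, a_8]ᵀ = [[2209], [915]].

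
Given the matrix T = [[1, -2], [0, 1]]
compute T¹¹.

[[1, -22], [0, 1]]

T = I + N where N = [[0, -2], [0, 0]] is strictly upper-triangular, so N² = 0.
(I + N)¹¹ = I + 11·N = [[1, -22], [0, 1]].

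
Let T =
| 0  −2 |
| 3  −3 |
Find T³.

[[18, −6], [9, 9]]

T² = [[−6, 6], [−9, 3]]
T³ = [[18, −6], [9, 9]]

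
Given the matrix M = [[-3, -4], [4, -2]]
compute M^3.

[[101, -12], [12, 104]]

M^2 = [[-7, 20], [-20, -12]]
M^3 = [[101, -12], [12, 104]]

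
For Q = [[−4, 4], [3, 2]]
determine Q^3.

[[−136, 96], [72, 8]]

Q^2 = [[28, −8], [−6, 16]]
Q^3 = [[−136, 96], [72, 8]]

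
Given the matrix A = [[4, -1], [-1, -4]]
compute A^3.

[[68, -17], [-17, -68]]

A^2 = [[17, 0], [0, 17]]
A^3 = [[68, -17], [-17, -68]]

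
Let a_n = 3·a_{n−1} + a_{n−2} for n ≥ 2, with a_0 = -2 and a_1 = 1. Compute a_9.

With companion matrix C = [[3, 1], [1, 0]], [a_n, a_{n−1}]ᵀ = C·[a_{n−1}, a_{n−2}]ᵀ, so [a_9, a_8]ᵀ = C⁸·[a_1, a_0]ᵀ.
C⁸ = [[12970, 3927], [3927, 1189]], giving [a_9, a_8]ᵀ = [[5116], [1549]].

5116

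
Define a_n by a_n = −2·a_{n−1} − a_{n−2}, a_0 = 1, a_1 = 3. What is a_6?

With companion matrix B = [[−2, −1], [1, 0]], [a_n, a_{n−1}]ᵀ = B·[a_{n−1}, a_{n−2}]ᵀ, so [a_6, a_5]ᵀ = B⁵·[a_1, a_0]ᵀ.
B⁵ = [[−6, −5], [5, 4]], giving [a_6, a_5]ᵀ = [[−23], [19]].

−23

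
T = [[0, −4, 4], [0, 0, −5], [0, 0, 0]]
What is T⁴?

T is strictly triangular, hence nilpotent: T³ = 0, so T⁴ = 0.

[[0, 0, 0], [0, 0, 0], [0, 0, 0]]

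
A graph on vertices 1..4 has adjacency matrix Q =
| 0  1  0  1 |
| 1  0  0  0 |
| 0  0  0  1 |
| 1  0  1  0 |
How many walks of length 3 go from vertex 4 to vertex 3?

The number of length-3 walks from vertex 4 to vertex 3 is entry (4,3) of Q³, where Q is the adjacency matrix.
Q² = [[2, 0, 1, 0], [0, 1, 0, 1], [1, 0, 1, 0], [0, 1, 0, 2]]
Q³ = [[0, 2, 0, 3], [2, 0, 1, 0], [0, 1, 0, 2], [3, 0, 2, 0]]

2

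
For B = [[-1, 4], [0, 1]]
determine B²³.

[[-1, 4], [0, 1]]

B² = I (check: tr B = 0 and det B = -1), so B²³ = B since 23 is odd.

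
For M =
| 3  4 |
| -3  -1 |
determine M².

[[-3, 8], [-6, -11]]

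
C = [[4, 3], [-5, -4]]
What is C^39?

C² = I (check: tr C = 0 and det C = -1), so C^39 = C since 39 is odd.

[[4, 3], [-5, -4]]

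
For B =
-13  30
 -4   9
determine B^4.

tr B = -4 and det B = 3, so the characteristic polynomial is λ² − (-4)λ + (3) with roots -3 and -1.
Eigenvectors give P = [[-3, 5], [-1, 2]] with P⁻¹ = [[-2, 5], [-1, 3]], and B = P·diag(-3, -1)·P⁻¹.
Then B^4 = P·diag(81, 1)·P⁻¹ = [[-243, 5], [-81, 2]] · [[-2, 5], [-1, 3]] = [[481, -1200], [160, -399]].

[[481, -1200], [160, -399]]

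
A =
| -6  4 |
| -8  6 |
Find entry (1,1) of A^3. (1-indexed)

tr A = 0 and det A = -4, so the characteristic polynomial is λ² − (0)λ + (-4) with roots 2 and -2.
Eigenvectors give P = [[-1, 1], [-2, 1]] with P⁻¹ = [[1, -1], [2, -1]], and A = P·diag(2, -2)·P⁻¹.
Then A^3 = P·diag(8, -8)·P⁻¹ = [[-8, -8], [-16, -8]] · [[1, -1], [2, -1]] = [[-24, 16], [-32, 24]].

-24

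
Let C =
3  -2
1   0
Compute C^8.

[[511, -510], [255, -254]]

tr C = 3 and det C = 2, so the characteristic polynomial is λ² − (3)λ + (2) with roots 1 and 2.
Eigenvectors give P = [[-1, 2], [-1, 1]] with P⁻¹ = [[1, -2], [1, -1]], and C = P·diag(1, 2)·P⁻¹.
Then C^8 = P·diag(1, 256)·P⁻¹ = [[-1, 512], [-1, 256]] · [[1, -2], [1, -1]] = [[511, -510], [255, -254]].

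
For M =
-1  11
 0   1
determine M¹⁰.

[[1, 0], [0, 1]]

M² = I (check: tr M = 0 and det M = -1), so M¹⁰ = I since 10 is even.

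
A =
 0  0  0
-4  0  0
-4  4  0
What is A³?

A is strictly triangular, hence nilpotent: A³ = 0, so A³ = 0.

[[0, 0, 0], [0, 0, 0], [0, 0, 0]]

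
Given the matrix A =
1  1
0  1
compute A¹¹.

A = I + N where N = [[0, 1], [0, 0]] is strictly upper-triangular, so N² = 0.
(I + N)¹¹ = I + 11·N = [[1, 11], [0, 1]].

[[1, 11], [0, 1]]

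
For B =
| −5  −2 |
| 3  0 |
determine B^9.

tr B = −5 and det B = 6, so the characteristic polynomial is λ² − (−5)λ + (6) with roots −2 and −3.
Eigenvectors give P = [[−2, −1], [3, 1]] with P⁻¹ = [[1, 1], [−3, −2]], and B = P·diag(−2, −3)·P⁻¹.
Then B^9 = P·diag(−512, −19683)·P⁻¹ = [[1024, 19683], [−1536, −19683]] · [[1, 1], [−3, −2]] = [[−58025, −38342], [57513, 37830]].

[[−58025, −38342], [57513, 37830]]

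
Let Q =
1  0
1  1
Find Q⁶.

Q = I + N where N = [[0, 0], [1, 0]] is strictly lower-triangular, so N² = 0.
(I + N)⁶ = I + 6·N = [[1, 0], [6, 1]].

[[1, 0], [6, 1]]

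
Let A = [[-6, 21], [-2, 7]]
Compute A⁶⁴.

[[-6, 21], [-2, 7]]

A² = A (a projection; rank 1, trace 1), so A⁶⁴ = A.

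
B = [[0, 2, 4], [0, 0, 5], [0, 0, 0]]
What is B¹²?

B is strictly triangular, hence nilpotent: B³ = 0, so B¹² = 0.

[[0, 0, 0], [0, 0, 0], [0, 0, 0]]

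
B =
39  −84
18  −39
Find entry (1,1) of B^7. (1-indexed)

tr B = 0 and det B = −9, so the characteristic polynomial is λ² − (0)λ + (−9) with roots −3 and 3.
Eigenvectors give P = [[2, −7], [1, −3]] with P⁻¹ = [[−3, 7], [−1, 2]], and B = P·diag(−3, 3)·P⁻¹.
Then B^7 = P·diag(−2187, 2187)·P⁻¹ = [[−4374, −15309], [−2187, −6561]] · [[−3, 7], [−1, 2]] = [[28431, −61236], [13122, −28431]].

28431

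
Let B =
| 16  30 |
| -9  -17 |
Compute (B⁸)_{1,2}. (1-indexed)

-2550

tr B = -1 and det B = -2, so the characteristic polynomial is λ² − (-1)λ + (-2) with roots 1 and -2.
Eigenvectors give P = [[-2, -5], [1, 3]] with P⁻¹ = [[-3, -5], [1, 2]], and B = P·diag(1, -2)·P⁻¹.
Then B⁸ = P·diag(1, 256)·P⁻¹ = [[-2, -1280], [1, 768]] · [[-3, -5], [1, 2]] = [[-1274, -2550], [765, 1531]].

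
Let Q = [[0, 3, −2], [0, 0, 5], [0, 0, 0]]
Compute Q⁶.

[[0, 0, 0], [0, 0, 0], [0, 0, 0]]

Q is strictly triangular, hence nilpotent: Q³ = 0, so Q⁶ = 0.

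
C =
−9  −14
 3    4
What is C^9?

tr C = −5 and det C = 6, so the characteristic polynomial is λ² − (−5)λ + (6) with roots −2 and −3.
Eigenvectors give P = [[−2, 7], [1, −3]] with P⁻¹ = [[3, 7], [1, 2]], and C = P·diag(−2, −3)·P⁻¹.
Then C^9 = P·diag(−512, −19683)·P⁻¹ = [[1024, −137781], [−512, 59049]] · [[3, 7], [1, 2]] = [[−134709, −268394], [57513, 114514]].

[[−134709, −268394], [57513, 114514]]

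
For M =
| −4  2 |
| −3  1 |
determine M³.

tr M = −3 and det M = 2, so the characteristic polynomial is λ² − (−3)λ + (2) with roots −2 and −1.
Eigenvectors give P = [[1, −2], [1, −3]] with P⁻¹ = [[3, −2], [1, −1]], and M = P·diag(−2, −1)·P⁻¹.
Then M³ = P·diag(−8, −1)·P⁻¹ = [[−8, 2], [−8, 3]] · [[3, −2], [1, −1]] = [[−22, 14], [−21, 13]].

[[−22, 14], [−21, 13]]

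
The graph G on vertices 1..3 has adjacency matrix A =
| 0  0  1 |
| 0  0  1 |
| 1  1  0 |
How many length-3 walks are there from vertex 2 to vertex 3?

The number of length-3 walks from vertex 2 to vertex 3 is entry (2,3) of A³, where A is the adjacency matrix.
A² = [[1, 1, 0], [1, 1, 0], [0, 0, 2]]
A³ = [[0, 0, 2], [0, 0, 2], [2, 2, 0]]

2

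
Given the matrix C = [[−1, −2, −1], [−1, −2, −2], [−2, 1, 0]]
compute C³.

[[−20, −15, −15], [−21, −17, −15], [−3, −6, −5]]

C² = [[5, 5, 5], [7, 4, 5], [1, 2, 0]]
C³ = [[−20, −15, −15], [−21, −17, −15], [−3, −6, −5]]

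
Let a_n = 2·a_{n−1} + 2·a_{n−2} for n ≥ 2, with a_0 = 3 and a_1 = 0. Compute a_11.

With companion matrix A = [[2, 2], [1, 0]], [a_n, a_{n−1}]ᵀ = A·[a_{n−1}, a_{n−2}]ᵀ, so [a_11, a_10]ᵀ = A¹⁰·[a_1, a_0]ᵀ.
A¹⁰ = [[18272, 13376], [6688, 4896]], giving [a_11, a_10]ᵀ = [[40128], [14688]].

40128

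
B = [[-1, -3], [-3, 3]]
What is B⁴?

[[136, -168], [-168, 360]]

B² = [[10, -6], [-6, 18]]
B³ = [[8, -48], [-48, 72]]
B⁴ = [[136, -168], [-168, 360]]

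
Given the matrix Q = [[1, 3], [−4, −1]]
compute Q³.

Q² = [[−11, 0], [0, −11]]
Q³ = [[−11, −33], [44, 11]]

[[−11, −33], [44, 11]]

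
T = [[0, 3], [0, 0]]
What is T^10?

[[0, 0], [0, 0]]

T is strictly triangular, hence nilpotent: T^2 = 0, so T^10 = 0.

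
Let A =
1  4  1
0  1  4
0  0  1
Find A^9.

A = I + N where N = [[0, 4, 1], [0, 0, 4], [0, 0, 0]] is strictly upper-triangular, so N^3 = 0.
(I + N)^9 = I + 9·N + 36·N^2 = [[1, 36, 585], [0, 1, 36], [0, 0, 1]].

[[1, 36, 585], [0, 1, 36], [0, 0, 1]]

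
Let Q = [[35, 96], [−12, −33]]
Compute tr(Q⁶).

tr Q = 2 and det Q = −3, so the characteristic polynomial is λ² − (2)λ + (−3) with roots 3 and −1.
Eigenvectors give P = [[3, 8], [−1, −3]] with P⁻¹ = [[3, 8], [−1, −3]], and Q = P·diag(3, −1)·P⁻¹.
Then Q⁶ = P·diag(729, 1)·P⁻¹ = [[2187, 8], [−729, −3]] · [[3, 8], [−1, −3]] = [[6553, 17472], [−2184, −5823]].

730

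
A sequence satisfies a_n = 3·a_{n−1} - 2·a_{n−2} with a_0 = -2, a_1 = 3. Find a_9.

With companion matrix T = [[3, -2], [1, 0]], [a_n, a_{n−1}]ᵀ = T·[a_{n−1}, a_{n−2}]ᵀ, so [a_9, a_8]ᵀ = T⁸·[a_1, a_0]ᵀ.
T⁸ = [[511, -510], [255, -254]], giving [a_9, a_8]ᵀ = [[2553], [1273]].

2553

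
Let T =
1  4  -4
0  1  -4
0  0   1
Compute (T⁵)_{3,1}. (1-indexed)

T = I + N where N = [[0, 4, -4], [0, 0, -4], [0, 0, 0]] is strictly upper-triangular, so N³ = 0.
(I + N)⁵ = I + 5·N + 10·N² = [[1, 20, -180], [0, 1, -20], [0, 0, 1]].

0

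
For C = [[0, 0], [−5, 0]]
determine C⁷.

C is strictly triangular, hence nilpotent: C² = 0, so C⁷ = 0.

[[0, 0], [0, 0]]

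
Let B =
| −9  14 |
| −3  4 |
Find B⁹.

tr B = −5 and det B = 6, so the characteristic polynomial is λ² − (−5)λ + (6) with roots −2 and −3.
Eigenvectors give P = [[2, 7], [1, 3]] with P⁻¹ = [[−3, 7], [1, −2]], and B = P·diag(−2, −3)·P⁻¹.
Then B⁹ = P·diag(−512, −19683)·P⁻¹ = [[−1024, −137781], [−512, −59049]] · [[−3, 7], [1, −2]] = [[−134709, 268394], [−57513, 114514]].

[[−134709, 268394], [−57513, 114514]]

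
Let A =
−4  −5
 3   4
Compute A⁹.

A² = I (check: tr A = 0 and det A = −1), so A⁹ = A since 9 is odd.

[[−4, −5], [3, 4]]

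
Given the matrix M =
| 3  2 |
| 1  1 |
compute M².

[[11, 8], [4, 3]]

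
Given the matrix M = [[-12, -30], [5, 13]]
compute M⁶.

tr M = 1 and det M = -6, so the characteristic polynomial is λ² − (1)λ + (-6) with roots -2 and 3.
Eigenvectors give P = [[3, -2], [-1, 1]] with P⁻¹ = [[1, 2], [1, 3]], and M = P·diag(-2, 3)·P⁻¹.
Then M⁶ = P·diag(64, 729)·P⁻¹ = [[192, -1458], [-64, 729]] · [[1, 2], [1, 3]] = [[-1266, -3990], [665, 2059]].

[[-1266, -3990], [665, 2059]]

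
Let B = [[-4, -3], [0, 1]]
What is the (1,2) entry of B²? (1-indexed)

9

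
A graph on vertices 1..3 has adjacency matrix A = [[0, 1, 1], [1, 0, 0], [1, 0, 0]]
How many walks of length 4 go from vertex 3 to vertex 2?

The number of length-4 walks from vertex 3 to vertex 2 is entry (3,2) of A^4, where A is the adjacency matrix.
A^2 = [[2, 0, 0], [0, 1, 1], [0, 1, 1]]
A^3 = [[0, 2, 2], [2, 0, 0], [2, 0, 0]]
A^4 = [[4, 0, 0], [0, 2, 2], [0, 2, 2]]

2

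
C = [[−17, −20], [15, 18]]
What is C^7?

[[−7073, −9260], [6945, 9132]]

tr C = 1 and det C = −6, so the characteristic polynomial is λ² − (1)λ + (−6) with roots 3 and −2.
Eigenvectors give P = [[−1, 4], [1, −3]] with P⁻¹ = [[3, 4], [1, 1]], and C = P·diag(3, −2)·P⁻¹.
Then C^7 = P·diag(2187, −128)·P⁻¹ = [[−2187, −512], [2187, 384]] · [[3, 4], [1, 1]] = [[−7073, −9260], [6945, 9132]].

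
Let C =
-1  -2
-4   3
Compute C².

[[9, -4], [-8, 17]]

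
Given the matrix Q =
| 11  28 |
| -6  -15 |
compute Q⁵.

tr Q = -4 and det Q = 3, so the characteristic polynomial is λ² − (-4)λ + (3) with roots -1 and -3.
Eigenvectors give P = [[7, -2], [-3, 1]] with P⁻¹ = [[1, 2], [3, 7]], and Q = P·diag(-1, -3)·P⁻¹.
Then Q⁵ = P·diag(-1, -243)·P⁻¹ = [[-7, 486], [3, -243]] · [[1, 2], [3, 7]] = [[1451, 3388], [-726, -1695]].

[[1451, 3388], [-726, -1695]]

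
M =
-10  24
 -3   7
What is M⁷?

[[-1144, 3048], [-381, 1015]]

tr M = -3 and det M = 2, so the characteristic polynomial is λ² − (-3)λ + (2) with roots -2 and -1.
Eigenvectors give P = [[3, -8], [1, -3]] with P⁻¹ = [[3, -8], [1, -3]], and M = P·diag(-2, -1)·P⁻¹.
Then M⁷ = P·diag(-128, -1)·P⁻¹ = [[-384, 8], [-128, 3]] · [[3, -8], [1, -3]] = [[-1144, 3048], [-381, 1015]].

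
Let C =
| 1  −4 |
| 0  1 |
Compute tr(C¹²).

C = I + N where N = [[0, −4], [0, 0]] is strictly upper-triangular, so N² = 0.
(I + N)¹² = I + 12·N = [[1, −48], [0, 1]].

2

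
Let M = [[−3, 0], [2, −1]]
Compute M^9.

tr M = −4 and det M = 3, so the characteristic polynomial is λ² − (−4)λ + (3) with roots −3 and −1.
Eigenvectors give P = [[1, 0], [−1, 1]] with P⁻¹ = [[1, 0], [1, 1]], and M = P·diag(−3, −1)·P⁻¹.
Then M^9 = P·diag(−19683, −1)·P⁻¹ = [[−19683, 0], [19683, −1]] · [[1, 0], [1, 1]] = [[−19683, 0], [19682, −1]].

[[−19683, 0], [19682, −1]]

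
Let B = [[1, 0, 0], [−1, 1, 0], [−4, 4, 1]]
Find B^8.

B = I + N where N = [[0, 0, 0], [−1, 0, 0], [−4, 4, 0]] is strictly lower-triangular, so N^3 = 0.
(I + N)^8 = I + 8·N + 28·N^2 = [[1, 0, 0], [−8, 1, 0], [−144, 32, 1]].

[[1, 0, 0], [−8, 1, 0], [−144, 32, 1]]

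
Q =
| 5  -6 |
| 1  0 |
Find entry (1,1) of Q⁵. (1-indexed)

665

tr Q = 5 and det Q = 6, so the characteristic polynomial is λ² − (5)λ + (6) with roots 3 and 2.
Eigenvectors give P = [[-3, -2], [-1, -1]] with P⁻¹ = [[-1, 2], [1, -3]], and Q = P·diag(3, 2)·P⁻¹.
Then Q⁵ = P·diag(243, 32)·P⁻¹ = [[-729, -64], [-243, -32]] · [[-1, 2], [1, -3]] = [[665, -1266], [211, -390]].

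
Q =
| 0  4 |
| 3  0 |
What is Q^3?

[[0, 48], [36, 0]]

Q^2 = [[12, 0], [0, 12]]
Q^3 = [[0, 48], [36, 0]]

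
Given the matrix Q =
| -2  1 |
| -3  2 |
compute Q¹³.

[[-2, 1], [-3, 2]]

Q² = I (check: tr Q = 0 and det Q = -1), so Q¹³ = Q since 13 is odd.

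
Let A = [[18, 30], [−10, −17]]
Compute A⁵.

tr A = 1 and det A = −6, so the characteristic polynomial is λ² − (1)λ + (−6) with roots 3 and −2.
Eigenvectors give P = [[2, 3], [−1, −2]] with P⁻¹ = [[2, 3], [−1, −2]], and A = P·diag(3, −2)·P⁻¹.
Then A⁵ = P·diag(243, −32)·P⁻¹ = [[486, −96], [−243, 64]] · [[2, 3], [−1, −2]] = [[1068, 1650], [−550, −857]].

[[1068, 1650], [−550, −857]]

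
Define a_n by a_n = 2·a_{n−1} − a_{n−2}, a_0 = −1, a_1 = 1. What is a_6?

With companion matrix T = [[2, −1], [1, 0]], [a_n, a_{n−1}]ᵀ = T·[a_{n−1}, a_{n−2}]ᵀ, so [a_6, a_5]ᵀ = T⁵·[a_1, a_0]ᵀ.
T⁵ = [[6, −5], [5, −4]], giving [a_6, a_5]ᵀ = [[11], [9]].

11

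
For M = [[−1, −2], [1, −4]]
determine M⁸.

[[−6049, 12610], [−6305, 12866]]

tr M = −5 and det M = 6, so the characteristic polynomial is λ² − (−5)λ + (6) with roots −3 and −2.
Eigenvectors give P = [[1, 2], [1, 1]] with P⁻¹ = [[−1, 2], [1, −1]], and M = P·diag(−3, −2)·P⁻¹.
Then M⁸ = P·diag(6561, 256)·P⁻¹ = [[6561, 512], [6561, 256]] · [[−1, 2], [1, −1]] = [[−6049, 12610], [−6305, 12866]].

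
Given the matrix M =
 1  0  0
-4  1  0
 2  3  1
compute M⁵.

[[1, 0, 0], [-20, 1, 0], [-110, 15, 1]]

M = I + N where N = [[0, 0, 0], [-4, 0, 0], [2, 3, 0]] is strictly lower-triangular, so N³ = 0.
(I + N)⁵ = I + 5·N + 10·N² = [[1, 0, 0], [-20, 1, 0], [-110, 15, 1]].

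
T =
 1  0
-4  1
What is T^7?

[[1, 0], [-28, 1]]

T = I + N where N = [[0, 0], [-4, 0]] is strictly lower-triangular, so N^2 = 0.
(I + N)^7 = I + 7·N = [[1, 0], [-28, 1]].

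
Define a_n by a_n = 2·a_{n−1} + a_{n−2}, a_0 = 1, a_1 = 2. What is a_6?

169

With companion matrix Q = [[2, 1], [1, 0]], [a_n, a_{n−1}]ᵀ = Q·[a_{n−1}, a_{n−2}]ᵀ, so [a_6, a_5]ᵀ = Q^5·[a_1, a_0]ᵀ.
Q^5 = [[70, 29], [29, 12]], giving [a_6, a_5]ᵀ = [[169], [70]].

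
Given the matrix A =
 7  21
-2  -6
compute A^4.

[[7, 21], [-2, -6]]

A² = A (a projection; rank 1, trace 1), so A^4 = A.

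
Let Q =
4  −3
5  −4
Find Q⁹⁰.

[[1, 0], [0, 1]]

Q² = I (check: tr Q = 0 and det Q = −1), so Q⁹⁰ = I since 90 is even.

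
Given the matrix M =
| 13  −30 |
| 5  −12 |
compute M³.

tr M = 1 and det M = −6, so the characteristic polynomial is λ² − (1)λ + (−6) with roots −2 and 3.
Eigenvectors give P = [[2, −3], [1, −1]] with P⁻¹ = [[−1, 3], [−1, 2]], and M = P·diag(−2, 3)·P⁻¹.
Then M³ = P·diag(−8, 27)·P⁻¹ = [[−16, −81], [−8, −27]] · [[−1, 3], [−1, 2]] = [[97, −210], [35, −78]].

[[97, −210], [35, −78]]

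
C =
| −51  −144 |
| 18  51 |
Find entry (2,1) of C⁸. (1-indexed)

tr C = 0 and det C = −9, so the characteristic polynomial is λ² − (0)λ + (−9) with roots 3 and −3.
Eigenvectors give P = [[−8, −3], [3, 1]] with P⁻¹ = [[1, 3], [−3, −8]], and C = P·diag(3, −3)·P⁻¹.
Then C⁸ = P·diag(6561, 6561)·P⁻¹ = [[−52488, −19683], [19683, 6561]] · [[1, 3], [−3, −8]] = [[6561, 0], [0, 6561]].

0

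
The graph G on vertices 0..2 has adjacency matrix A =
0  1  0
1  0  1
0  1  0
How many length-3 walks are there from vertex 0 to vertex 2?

0

The number of length-3 walks from vertex 0 to vertex 2 is entry (0,2) of A³, where A is the adjacency matrix.
A² = [[1, 0, 1], [0, 2, 0], [1, 0, 1]]
A³ = [[0, 2, 0], [2, 0, 2], [0, 2, 0]]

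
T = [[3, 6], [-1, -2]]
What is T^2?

T² = T (a projection; rank 1, trace 1), so T^2 = T.

[[3, 6], [-1, -2]]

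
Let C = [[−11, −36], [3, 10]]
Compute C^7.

tr C = −1 and det C = −2, so the characteristic polynomial is λ² − (−1)λ + (−2) with roots −2 and 1.
Eigenvectors give P = [[4, −3], [−1, 1]] with P⁻¹ = [[1, 3], [1, 4]], and C = P·diag(−2, 1)·P⁻¹.
Then C^7 = P·diag(−128, 1)·P⁻¹ = [[−512, −3], [128, 1]] · [[1, 3], [1, 4]] = [[−515, −1548], [129, 388]].

[[−515, −1548], [129, 388]]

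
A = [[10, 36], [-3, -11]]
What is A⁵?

tr A = -1 and det A = -2, so the characteristic polynomial is λ² − (-1)λ + (-2) with roots 1 and -2.
Eigenvectors give P = [[4, 3], [-1, -1]] with P⁻¹ = [[1, 3], [-1, -4]], and A = P·diag(1, -2)·P⁻¹.
Then A⁵ = P·diag(1, -32)·P⁻¹ = [[4, -96], [-1, 32]] · [[1, 3], [-1, -4]] = [[100, 396], [-33, -131]].

[[100, 396], [-33, -131]]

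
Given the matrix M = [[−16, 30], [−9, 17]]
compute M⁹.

[[−2566, 5130], [−1539, 3077]]

tr M = 1 and det M = −2, so the characteristic polynomial is λ² − (1)λ + (−2) with roots −1 and 2.
Eigenvectors give P = [[2, −5], [1, −3]] with P⁻¹ = [[3, −5], [1, −2]], and M = P·diag(−1, 2)·P⁻¹.
Then M⁹ = P·diag(−1, 512)·P⁻¹ = [[−2, −2560], [−1, −1536]] · [[3, −5], [1, −2]] = [[−2566, 5130], [−1539, 3077]].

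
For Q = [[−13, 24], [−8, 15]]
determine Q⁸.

tr Q = 2 and det Q = −3, so the characteristic polynomial is λ² − (2)λ + (−3) with roots −1 and 3.
Eigenvectors give P = [[−2, 3], [−1, 2]] with P⁻¹ = [[−2, 3], [−1, 2]], and Q = P·diag(−1, 3)·P⁻¹.
Then Q⁸ = P·diag(1, 6561)·P⁻¹ = [[−2, 19683], [−1, 13122]] · [[−2, 3], [−1, 2]] = [[−19679, 39360], [−13120, 26241]].

[[−19679, 39360], [−13120, 26241]]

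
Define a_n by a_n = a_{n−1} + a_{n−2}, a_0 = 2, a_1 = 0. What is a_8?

With companion matrix T = [[1, 1], [1, 0]], [a_n, a_{n−1}]ᵀ = T·[a_{n−1}, a_{n−2}]ᵀ, so [a_8, a_7]ᵀ = T^7·[a_1, a_0]ᵀ.
T^7 = [[21, 13], [13, 8]], giving [a_8, a_7]ᵀ = [[26], [16]].

26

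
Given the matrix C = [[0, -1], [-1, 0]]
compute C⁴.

[[1, 0], [0, 1]]

C² = I (check: tr C = 0 and det C = -1), so C⁴ = I since 4 is even.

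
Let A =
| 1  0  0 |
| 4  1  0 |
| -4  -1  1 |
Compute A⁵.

[[1, 0, 0], [20, 1, 0], [-60, -5, 1]]

A = I + N where N = [[0, 0, 0], [4, 0, 0], [-4, -1, 0]] is strictly lower-triangular, so N³ = 0.
(I + N)⁵ = I + 5·N + 10·N² = [[1, 0, 0], [20, 1, 0], [-60, -5, 1]].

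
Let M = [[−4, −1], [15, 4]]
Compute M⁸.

[[1, 0], [0, 1]]

M² = I (check: tr M = 0 and det M = −1), so M⁸ = I since 8 is even.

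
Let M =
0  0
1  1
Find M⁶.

M² = M (a projection; rank 1, trace 1), so M⁶ = M.

[[0, 0], [1, 1]]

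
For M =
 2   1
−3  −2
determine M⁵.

M² = I (check: tr M = 0 and det M = −1), so M⁵ = M since 5 is odd.

[[2, 1], [−3, −2]]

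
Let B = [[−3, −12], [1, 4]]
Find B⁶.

B² = B (a projection; rank 1, trace 1), so B⁶ = B.

[[−3, −12], [1, 4]]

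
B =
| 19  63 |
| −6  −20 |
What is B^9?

tr B = −1 and det B = −2, so the characteristic polynomial is λ² − (−1)λ + (−2) with roots 1 and −2.
Eigenvectors give P = [[7, −3], [−2, 1]] with P⁻¹ = [[1, 3], [2, 7]], and B = P·diag(1, −2)·P⁻¹.
Then B^9 = P·diag(1, −512)·P⁻¹ = [[7, 1536], [−2, −512]] · [[1, 3], [2, 7]] = [[3079, 10773], [−1026, −3590]].

[[3079, 10773], [−1026, −3590]]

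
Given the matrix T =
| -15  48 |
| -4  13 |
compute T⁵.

tr T = -2 and det T = -3, so the characteristic polynomial is λ² − (-2)λ + (-3) with roots -3 and 1.
Eigenvectors give P = [[4, 3], [1, 1]] with P⁻¹ = [[1, -3], [-1, 4]], and T = P·diag(-3, 1)·P⁻¹.
Then T⁵ = P·diag(-243, 1)·P⁻¹ = [[-972, 3], [-243, 1]] · [[1, -3], [-1, 4]] = [[-975, 2928], [-244, 733]].

[[-975, 2928], [-244, 733]]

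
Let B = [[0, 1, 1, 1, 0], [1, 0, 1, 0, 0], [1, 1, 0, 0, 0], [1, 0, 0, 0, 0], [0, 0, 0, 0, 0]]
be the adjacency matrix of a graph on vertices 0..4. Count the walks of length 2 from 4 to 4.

The number of length-2 walks from vertex 4 to vertex 4 is entry (4,4) of B², where B is the adjacency matrix.
B² = [[3, 1, 1, 0, 0], [1, 2, 1, 1, 0], [1, 1, 2, 1, 0], [0, 1, 1, 1, 0], [0, 0, 0, 0, 0]]

0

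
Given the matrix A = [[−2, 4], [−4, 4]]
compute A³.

A² = [[−12, 8], [−8, 0]]
A³ = [[−8, −16], [16, −32]]

[[−8, −16], [16, −32]]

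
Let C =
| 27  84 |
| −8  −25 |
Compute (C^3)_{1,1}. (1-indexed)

195

tr C = 2 and det C = −3, so the characteristic polynomial is λ² − (2)λ + (−3) with roots 3 and −1.
Eigenvectors give P = [[7, −3], [−2, 1]] with P⁻¹ = [[1, 3], [2, 7]], and C = P·diag(3, −1)·P⁻¹.
Then C^3 = P·diag(27, −1)·P⁻¹ = [[189, 3], [−54, −1]] · [[1, 3], [2, 7]] = [[195, 588], [−56, −169]].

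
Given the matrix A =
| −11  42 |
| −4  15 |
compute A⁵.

[[−1451, 5082], [−484, 1695]]

tr A = 4 and det A = 3, so the characteristic polynomial is λ² − (4)λ + (3) with roots 3 and 1.
Eigenvectors give P = [[−3, 7], [−1, 2]] with P⁻¹ = [[2, −7], [1, −3]], and A = P·diag(3, 1)·P⁻¹.
Then A⁵ = P·diag(243, 1)·P⁻¹ = [[−729, 7], [−243, 2]] · [[2, −7], [1, −3]] = [[−1451, 5082], [−484, 1695]].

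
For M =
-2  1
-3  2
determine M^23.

[[-2, 1], [-3, 2]]

M² = I (check: tr M = 0 and det M = -1), so M^23 = M since 23 is odd.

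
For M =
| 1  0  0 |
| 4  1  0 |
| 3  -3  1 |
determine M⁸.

[[1, 0, 0], [32, 1, 0], [-312, -24, 1]]

M = I + N where N = [[0, 0, 0], [4, 0, 0], [3, -3, 0]] is strictly lower-triangular, so N³ = 0.
(I + N)⁸ = I + 8·N + 28·N² = [[1, 0, 0], [32, 1, 0], [-312, -24, 1]].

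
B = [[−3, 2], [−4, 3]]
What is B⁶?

B² = I (check: tr B = 0 and det B = −1), so B⁶ = I since 6 is even.

[[1, 0], [0, 1]]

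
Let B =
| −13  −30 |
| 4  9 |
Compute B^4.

tr B = −4 and det B = 3, so the characteristic polynomial is λ² − (−4)λ + (3) with roots −3 and −1.
Eigenvectors give P = [[3, 5], [−1, −2]] with P⁻¹ = [[2, 5], [−1, −3]], and B = P·diag(−3, −1)·P⁻¹.
Then B^4 = P·diag(81, 1)·P⁻¹ = [[243, 5], [−81, −2]] · [[2, 5], [−1, −3]] = [[481, 1200], [−160, −399]].

[[481, 1200], [−160, −399]]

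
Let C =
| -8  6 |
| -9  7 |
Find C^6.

tr C = -1 and det C = -2, so the characteristic polynomial is λ² − (-1)λ + (-2) with roots 1 and -2.
Eigenvectors give P = [[-2, 1], [-3, 1]] with P⁻¹ = [[1, -1], [3, -2]], and C = P·diag(1, -2)·P⁻¹.
Then C^6 = P·diag(1, 64)·P⁻¹ = [[-2, 64], [-3, 64]] · [[1, -1], [3, -2]] = [[190, -126], [189, -125]].

[[190, -126], [189, -125]]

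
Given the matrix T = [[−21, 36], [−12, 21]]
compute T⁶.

tr T = 0 and det T = −9, so the characteristic polynomial is λ² − (0)λ + (−9) with roots 3 and −3.
Eigenvectors give P = [[−3, 2], [−2, 1]] with P⁻¹ = [[1, −2], [2, −3]], and T = P·diag(3, −3)·P⁻¹.
Then T⁶ = P·diag(729, 729)·P⁻¹ = [[−2187, 1458], [−1458, 729]] · [[1, −2], [2, −3]] = [[729, 0], [0, 729]].

[[729, 0], [0, 729]]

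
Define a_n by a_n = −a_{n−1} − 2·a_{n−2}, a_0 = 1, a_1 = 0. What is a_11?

With companion matrix M = [[−1, −2], [1, 0]], [a_n, a_{n−1}]ᵀ = M·[a_{n−1}, a_{n−2}]ᵀ, so [a_11, a_10]ᵀ = M^10·[a_1, a_0]ᵀ.
M^10 = [[23, −22], [11, 34]], giving [a_11, a_10]ᵀ = [[−22], [34]].

−22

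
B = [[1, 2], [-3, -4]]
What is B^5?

[[61, 62], [-93, -94]]

tr B = -3 and det B = 2, so the characteristic polynomial is λ² − (-3)λ + (2) with roots -2 and -1.
Eigenvectors give P = [[-2, -1], [3, 1]] with P⁻¹ = [[1, 1], [-3, -2]], and B = P·diag(-2, -1)·P⁻¹.
Then B^5 = P·diag(-32, -1)·P⁻¹ = [[64, 1], [-96, -1]] · [[1, 1], [-3, -2]] = [[61, 62], [-93, -94]].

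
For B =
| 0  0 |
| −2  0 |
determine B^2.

[[0, 0], [0, 0]]

B is strictly triangular, hence nilpotent: B^2 = 0, so B^2 = 0.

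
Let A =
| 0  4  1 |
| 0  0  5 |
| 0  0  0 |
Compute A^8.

A is strictly triangular, hence nilpotent: A^3 = 0, so A^8 = 0.

[[0, 0, 0], [0, 0, 0], [0, 0, 0]]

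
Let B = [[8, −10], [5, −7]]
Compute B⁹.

[[39878, −40390], [20195, −20707]]

tr B = 1 and det B = −6, so the characteristic polynomial is λ² − (1)λ + (−6) with roots 3 and −2.
Eigenvectors give P = [[2, −1], [1, −1]] with P⁻¹ = [[1, −1], [1, −2]], and B = P·diag(3, −2)·P⁻¹.
Then B⁹ = P·diag(19683, −512)·P⁻¹ = [[39366, 512], [19683, 512]] · [[1, −1], [1, −2]] = [[39878, −40390], [20195, −20707]].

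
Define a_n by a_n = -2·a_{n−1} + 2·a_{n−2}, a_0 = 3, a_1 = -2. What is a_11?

With companion matrix M = [[-2, 2], [1, 0]], [a_n, a_{n−1}]ᵀ = M·[a_{n−1}, a_{n−2}]ᵀ, so [a_11, a_10]ᵀ = M^10·[a_1, a_0]ᵀ.
M^10 = [[18272, -13376], [-6688, 4896]], giving [a_11, a_10]ᵀ = [[-76672], [28064]].

-76672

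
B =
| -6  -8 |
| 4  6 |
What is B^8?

tr B = 0 and det B = -4, so the characteristic polynomial is λ² − (0)λ + (-4) with roots 2 and -2.
Eigenvectors give P = [[-1, 2], [1, -1]] with P⁻¹ = [[1, 2], [1, 1]], and B = P·diag(2, -2)·P⁻¹.
Then B^8 = P·diag(256, 256)·P⁻¹ = [[-256, 512], [256, -256]] · [[1, 2], [1, 1]] = [[256, 0], [0, 256]].

[[256, 0], [0, 256]]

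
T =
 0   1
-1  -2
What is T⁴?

[[-3, -4], [4, 5]]

T² = [[-1, -2], [2, 3]]
T³ = [[2, 3], [-3, -4]]
T⁴ = [[-3, -4], [4, 5]]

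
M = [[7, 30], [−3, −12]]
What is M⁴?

[[−569, −1950], [195, 666]]

tr M = −5 and det M = 6, so the characteristic polynomial is λ² − (−5)λ + (6) with roots −3 and −2.
Eigenvectors give P = [[−3, 10], [1, −3]] with P⁻¹ = [[3, 10], [1, 3]], and M = P·diag(−3, −2)·P⁻¹.
Then M⁴ = P·diag(81, 16)·P⁻¹ = [[−243, 160], [81, −48]] · [[3, 10], [1, 3]] = [[−569, −1950], [195, 666]].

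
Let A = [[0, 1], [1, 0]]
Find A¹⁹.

[[0, 1], [1, 0]]

A² = I (check: tr A = 0 and det A = −1), so A¹⁹ = A since 19 is odd.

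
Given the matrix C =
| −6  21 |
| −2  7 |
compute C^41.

[[−6, 21], [−2, 7]]

C² = C (a projection; rank 1, trace 1), so C^41 = C.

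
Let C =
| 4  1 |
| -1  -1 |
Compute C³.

[[57, 12], [-12, -3]]

C² = [[15, 3], [-3, 0]]
C³ = [[57, 12], [-12, -3]]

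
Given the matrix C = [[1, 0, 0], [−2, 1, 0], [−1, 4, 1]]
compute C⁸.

[[1, 0, 0], [−16, 1, 0], [−232, 32, 1]]

C = I + N where N = [[0, 0, 0], [−2, 0, 0], [−1, 4, 0]] is strictly lower-triangular, so N³ = 0.
(I + N)⁸ = I + 8·N + 28·N² = [[1, 0, 0], [−16, 1, 0], [−232, 32, 1]].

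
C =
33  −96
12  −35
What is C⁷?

[[17505, −52512], [6564, −19691]]

tr C = −2 and det C = −3, so the characteristic polynomial is λ² − (−2)λ + (−3) with roots −3 and 1.
Eigenvectors give P = [[−8, 3], [−3, 1]] with P⁻¹ = [[1, −3], [3, −8]], and C = P·diag(−3, 1)·P⁻¹.
Then C⁷ = P·diag(−2187, 1)·P⁻¹ = [[17496, 3], [6561, 1]] · [[1, −3], [3, −8]] = [[17505, −52512], [6564, −19691]].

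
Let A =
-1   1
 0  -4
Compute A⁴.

A² = [[1, -5], [0, 16]]
A³ = [[-1, 21], [0, -64]]
A⁴ = [[1, -85], [0, 256]]

[[1, -85], [0, 256]]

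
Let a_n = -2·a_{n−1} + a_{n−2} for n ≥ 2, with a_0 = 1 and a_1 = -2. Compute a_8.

With companion matrix A = [[-2, 1], [1, 0]], [a_n, a_{n−1}]ᵀ = A·[a_{n−1}, a_{n−2}]ᵀ, so [a_8, a_7]ᵀ = A^7·[a_1, a_0]ᵀ.
A^7 = [[-408, 169], [169, -70]], giving [a_8, a_7]ᵀ = [[985], [-408]].

985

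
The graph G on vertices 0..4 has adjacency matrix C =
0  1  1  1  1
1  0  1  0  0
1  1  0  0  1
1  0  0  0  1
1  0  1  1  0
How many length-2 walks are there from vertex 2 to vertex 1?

1

The number of length-2 walks from vertex 2 to vertex 1 is entry (2,1) of C², where C is the adjacency matrix.
C² = [[4, 1, 2, 1, 2], [1, 2, 1, 1, 2], [2, 1, 3, 2, 1], [1, 1, 2, 2, 1], [2, 2, 1, 1, 3]]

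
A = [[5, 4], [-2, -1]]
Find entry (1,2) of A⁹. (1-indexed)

tr A = 4 and det A = 3, so the characteristic polynomial is λ² − (4)λ + (3) with roots 1 and 3.
Eigenvectors give P = [[1, -2], [-1, 1]] with P⁻¹ = [[-1, -2], [-1, -1]], and A = P·diag(1, 3)·P⁻¹.
Then A⁹ = P·diag(1, 19683)·P⁻¹ = [[1, -39366], [-1, 19683]] · [[-1, -2], [-1, -1]] = [[39365, 39364], [-19682, -19681]].

39364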